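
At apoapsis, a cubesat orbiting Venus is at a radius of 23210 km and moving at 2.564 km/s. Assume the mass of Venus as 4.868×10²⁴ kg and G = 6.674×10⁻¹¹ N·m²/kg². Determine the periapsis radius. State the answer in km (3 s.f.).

μ = GM = 6.674×10⁻¹¹ × 4.868×10²⁴ = 3.249×10¹⁴ m³/s².
r_a = 2.321×10⁷ m.
Specific energy ε = v²/2 − μ/r = -1.071×10⁷ J/kg, so a = −μ/(2ε) = 1.517×10⁷ m.
The apsides satisfy r_p + r_a = 2a, so the periapsis radius is 2a − r_a = 7.123×10⁶ m = 7122.9 km.

periapsis radius ≈ 7120 km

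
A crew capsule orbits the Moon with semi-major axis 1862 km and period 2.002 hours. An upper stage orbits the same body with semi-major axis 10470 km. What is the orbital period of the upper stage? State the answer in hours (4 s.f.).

Kepler's third law: T² ∝ a³, so T₂ = T₁ (a₂/a₁)^(3/2).
a₂/a₁ = 5.623, (a₂/a₁)^(3/2) = 13.33.
T₂ = 2.002 × 13.33 = 26.69 hours.

T₂ ≈ 26.69 hours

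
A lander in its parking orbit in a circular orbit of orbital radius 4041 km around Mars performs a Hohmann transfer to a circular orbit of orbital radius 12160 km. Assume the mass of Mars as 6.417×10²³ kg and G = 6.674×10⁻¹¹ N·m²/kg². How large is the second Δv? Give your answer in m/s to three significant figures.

μ = GM = 6.674×10⁻¹¹ × 6.417×10²³ = 4.283×10¹³ m³/s².
r₁ = 4041 km = 4.041×10⁶ m.
r₂ = 12160 km = 1.216×10⁷ m.
Transfer ellipse a_t = (r₁ + r₂)/2 = 8.100×10⁶ m.
At r₁: circular v_c1 = √(μ/r₁) = 3255 m/s; transfer-periapsis v_p = √[μ(2/r₁ − 1/a_t)] = 3989 m/s.
At r₂: circular v_c2 = √(μ/r₂) = 1877 m/s; transfer-apoapsis v_a = √[μ(2/r₂ − 1/a_t)] = 1326 m/s.
Δv₂ = v_c2 − v_a = 551.2 m/s.

Δv ≈ 551 m/s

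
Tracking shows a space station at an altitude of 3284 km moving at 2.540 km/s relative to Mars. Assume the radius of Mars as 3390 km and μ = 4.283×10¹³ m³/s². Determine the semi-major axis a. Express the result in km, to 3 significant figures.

r = 3390 + 3284 = 6674.0 km = 6.674×10⁶ m.
Specific orbital energy ε = v²/2 − μ/r = (2540)²/2 − 4.283×10¹³/6.674×10⁶ = -3.192×10⁶ J/kg.
Since ε = −μ/(2a), a = −μ/(2ε) = 6.710×10⁶ m = 6709.7 km.

a ≈ 6710 km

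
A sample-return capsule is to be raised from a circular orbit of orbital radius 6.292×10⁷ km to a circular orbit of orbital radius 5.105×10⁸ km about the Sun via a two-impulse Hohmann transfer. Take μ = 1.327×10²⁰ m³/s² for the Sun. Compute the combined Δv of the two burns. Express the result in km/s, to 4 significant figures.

Δv_total ≈ 23.93 km/s

r₁ = 6.292×10⁷ km = 6.292×10¹⁰ m.
r₂ = 5.105×10⁸ km = 5.105×10¹¹ m.
Transfer ellipse a_t = (r₁ + r₂)/2 = 2.867×10¹¹ m.
At r₁: circular v_c1 = √(μ/r₁) = 45920 m/s; transfer-perihelion v_p = √[μ(2/r₁ − 1/a_t)] = 61280 m/s.
Δv₁ = v_p − v_c1 = 15360 m/s.
At r₂: circular v_c2 = √(μ/r₂) = 16120 m/s; transfer-aphelion v_a = √[μ(2/r₂ − 1/a_t)] = 7553 m/s.
Δv₂ = v_c2 − v_a = 8570 m/s.
Total Δv = Δv₁ + Δv₂ = 23930 m/s = 23.93 km/s.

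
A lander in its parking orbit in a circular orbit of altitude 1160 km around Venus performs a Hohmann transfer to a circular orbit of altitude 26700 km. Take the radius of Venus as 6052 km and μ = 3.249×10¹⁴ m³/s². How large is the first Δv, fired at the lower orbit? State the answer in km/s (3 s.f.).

Δv ≈ 1.88 km/s

r₁ = 6052 + 1160 = 7212.0 km = 7.2120×10⁶ m.
r₂ = 6052 + 26700 = 32752 km = 3.2752×10⁷ m.
Transfer ellipse a_t = (r₁ + r₂)/2 = 1.998×10⁷ m.
At r₁: circular v_c1 = √(μ/r₁) = 6712 m/s; transfer-periapsis v_p = √[μ(2/r₁ − 1/a_t)] = 8593 m/s.
Δv₁ = v_p − v_c1 = 1881 m/s.
= 1.881 km/s.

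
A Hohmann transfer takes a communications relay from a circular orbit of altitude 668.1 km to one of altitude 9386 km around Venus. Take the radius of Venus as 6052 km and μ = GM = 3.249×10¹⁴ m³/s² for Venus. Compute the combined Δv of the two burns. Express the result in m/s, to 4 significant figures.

r₁ = 6052 + 668.1 = 6720.1 km = 6.7201×10⁶ m.
r₂ = 6052 + 9386 = 15438 km = 1.5438×10⁷ m.
Transfer ellipse a_t = (r₁ + r₂)/2 = 1.108×10⁷ m.
At r₁: circular v_c1 = √(μ/r₁) = 6953 m/s; transfer-periapsis v_p = √[μ(2/r₁ − 1/a_t)] = 8208 m/s.
Δv₁ = v_p − v_c1 = 1255 m/s.
At r₂: circular v_c2 = √(μ/r₂) = 4588 m/s; transfer-apoapsis v_a = √[μ(2/r₂ − 1/a_t)] = 3573 m/s.
Δv₂ = v_c2 − v_a = 1015 m/s.
Total Δv = Δv₁ + Δv₂ = 2269 m/s.

Δv_total ≈ 2269 m/s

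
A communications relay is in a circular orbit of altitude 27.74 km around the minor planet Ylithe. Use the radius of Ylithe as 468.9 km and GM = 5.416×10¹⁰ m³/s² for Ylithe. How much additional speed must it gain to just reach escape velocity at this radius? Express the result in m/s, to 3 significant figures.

r = 468.9 + 27.74 = 496.64 km = 4.9664×10⁵ m.
Circular speed v_c = √(μ/r) = 330.2 m/s.
Escape speed v_esc = √(2μ/r) = √2 × v_c = 467.0 m/s.
Δv = v_esc − v_c = 136.8 m/s.

Δv ≈ 137 m/s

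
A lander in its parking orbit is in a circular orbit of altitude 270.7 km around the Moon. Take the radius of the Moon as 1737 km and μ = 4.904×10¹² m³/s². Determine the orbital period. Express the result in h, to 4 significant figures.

r = 1737 + 270.7 = 2007.7 km = 2.0077×10⁶ m.
Kepler's third law: T = 2π√(r³/μ) = 2π√((2.008×10⁶)³ / 4.904×10¹²).
r³/μ = 1.650×10⁶ s², so T = 2π × 1.285×10³ = 8.071×10³ s.
Converting: 8.071×10³ s ÷ 3600 = 2.242 h.

T ≈ 2.242 h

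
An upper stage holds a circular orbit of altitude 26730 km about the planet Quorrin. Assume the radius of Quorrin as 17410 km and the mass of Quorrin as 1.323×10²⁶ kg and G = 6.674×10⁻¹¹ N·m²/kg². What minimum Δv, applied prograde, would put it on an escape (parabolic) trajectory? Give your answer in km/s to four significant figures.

μ = GM = 6.674×10⁻¹¹ × 1.323×10²⁶ = 8.830×10¹⁵ m³/s².
r = 17410 + 26730 = 44140 km = 4.4140×10⁷ m.
Circular speed v_c = √(μ/r) = 14140 m/s.
Escape speed v_esc = √(2μ/r) = √2 × v_c = 20000 m/s.
Δv = v_esc − v_c = 5858 m/s = 5.858 km/s.

Δv ≈ 5.858 km/s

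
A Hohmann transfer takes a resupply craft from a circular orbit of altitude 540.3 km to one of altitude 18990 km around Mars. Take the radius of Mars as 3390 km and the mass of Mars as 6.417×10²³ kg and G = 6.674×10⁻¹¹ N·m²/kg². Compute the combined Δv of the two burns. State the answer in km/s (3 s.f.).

Δv_total ≈ 1.63 km/s

μ = GM = 6.674×10⁻¹¹ × 6.417×10²³ = 4.283×10¹³ m³/s².
r₁ = 3390 + 540.3 = 3930.3 km = 3.9303×10⁶ m.
r₂ = 3390 + 18990 = 22380 km = 2.2380×10⁷ m.
Transfer ellipse a_t = (r₁ + r₂)/2 = 1.316×10⁷ m.
At r₁: circular v_c1 = √(μ/r₁) = 3301 m/s; transfer-periapsis v_p = √[μ(2/r₁ − 1/a_t)] = 4306 m/s.
Δv₁ = v_p − v_c1 = 1005 m/s.
At r₂: circular v_c2 = √(μ/r₂) = 1383 m/s; transfer-apoapsis v_a = √[μ(2/r₂ − 1/a_t)] = 756.1 m/s.
Δv₂ = v_c2 − v_a = 627.2 m/s.
Total Δv = Δv₁ + Δv₂ = 1632 m/s = 1.632 km/s.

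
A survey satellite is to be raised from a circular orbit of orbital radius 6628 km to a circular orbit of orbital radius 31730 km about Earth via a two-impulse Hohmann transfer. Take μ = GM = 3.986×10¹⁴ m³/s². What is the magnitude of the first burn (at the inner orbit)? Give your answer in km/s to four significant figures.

Δv ≈ 2.220 km/s

r₁ = 6628 km = 6.628×10⁶ m.
r₂ = 31730 km = 3.173×10⁷ m.
Transfer ellipse a_t = (r₁ + r₂)/2 = 1.918×10⁷ m.
At r₁: circular v_c1 = √(μ/r₁) = 7755 m/s; transfer-perigee v_p = √[μ(2/r₁ − 1/a_t)] = 9975 m/s.
Δv₁ = v_p − v_c1 = 2220 m/s.
= 2.220 km/s.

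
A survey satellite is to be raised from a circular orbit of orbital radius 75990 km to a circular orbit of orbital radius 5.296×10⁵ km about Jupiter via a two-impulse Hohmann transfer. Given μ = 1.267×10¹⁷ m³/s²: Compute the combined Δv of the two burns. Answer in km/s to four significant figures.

r₁ = 75990 km = 7.599×10⁷ m.
r₂ = 5.296×10⁵ km = 5.296×10⁸ m.
Transfer ellipse a_t = (r₁ + r₂)/2 = 3.028×10⁸ m.
At r₁: circular v_c1 = √(μ/r₁) = 40830 m/s; transfer-perijove v_p = √[μ(2/r₁ − 1/a_t)] = 54000 m/s.
Δv₁ = v_p − v_c1 = 13170 m/s.
At r₂: circular v_c2 = √(μ/r₂) = 15470 m/s; transfer-apojove v_a = √[μ(2/r₂ − 1/a_t)] = 7749 m/s.
Δv₂ = v_c2 − v_a = 7719 m/s.
Total Δv = Δv₁ + Δv₂ = 20890 m/s = 20.89 km/s.

Δv_total ≈ 20.89 km/s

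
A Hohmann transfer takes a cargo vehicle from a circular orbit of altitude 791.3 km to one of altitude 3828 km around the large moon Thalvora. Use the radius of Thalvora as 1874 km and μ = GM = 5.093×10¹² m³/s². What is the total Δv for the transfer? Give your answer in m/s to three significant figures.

r₁ = 1874 + 791.3 = 2665.3 km = 2.6653×10⁶ m.
r₂ = 1874 + 3828 = 5702.0 km = 5.7020×10⁶ m.
Transfer ellipse a_t = (r₁ + r₂)/2 = 4.184×10⁶ m.
At r₁: circular v_c1 = √(μ/r₁) = 1382 m/s; transfer-periapsis v_p = √[μ(2/r₁ − 1/a_t)] = 1614 m/s.
Δv₁ = v_p − v_c1 = 231.5 m/s.
At r₂: circular v_c2 = √(μ/r₂) = 945.1 m/s; transfer-apoapsis v_a = √[μ(2/r₂ − 1/a_t)] = 754.3 m/s.
Δv₂ = v_c2 − v_a = 190.7 m/s.
Total Δv = Δv₁ + Δv₂ = 422.2 m/s.

Δv_total ≈ 422 m/s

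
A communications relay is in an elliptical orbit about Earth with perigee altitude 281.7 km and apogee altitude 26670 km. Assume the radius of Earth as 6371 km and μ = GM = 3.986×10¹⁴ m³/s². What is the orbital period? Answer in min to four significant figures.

T ≈ 463.8 min

r_p = 6371 + 281.7 = 6652.7 km = 6.6527×10⁶ m.
r_a = 6371 + 26670 = 33041 km = 3.3041×10⁷ m.
Semi-major axis a = (r_p + r_a)/2 = (6652.7 + 33041)/2 = 19847 km = 1.985×10⁷ m.
By Kepler's third law T = 2π√(a³/μ) = 2π × 4.429×10³ = 2.783×10⁴ s.
= 463.8 min.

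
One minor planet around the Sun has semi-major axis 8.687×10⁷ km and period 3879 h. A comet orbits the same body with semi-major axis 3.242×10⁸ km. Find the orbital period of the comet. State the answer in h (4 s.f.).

Kepler's third law: T² ∝ a³, so T₂ = T₁ (a₂/a₁)^(3/2).
a₂/a₁ = 3.732, (a₂/a₁)^(3/2) = 7.210.
T₂ = 3879 × 7.210 = 27970 h.

T₂ ≈ 27970 h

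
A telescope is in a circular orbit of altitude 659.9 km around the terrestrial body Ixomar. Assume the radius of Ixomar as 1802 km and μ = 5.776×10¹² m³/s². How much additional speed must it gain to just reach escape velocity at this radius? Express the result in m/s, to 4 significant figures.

Δv ≈ 634.5 m/s

r = 1802 + 659.9 = 2461.9 km = 2.4619×10⁶ m.
Circular speed v_c = √(μ/r) = 1532 m/s.
Escape speed v_esc = √(2μ/r) = √2 × v_c = 2166 m/s.
Δv = v_esc − v_c = 634.5 m/s.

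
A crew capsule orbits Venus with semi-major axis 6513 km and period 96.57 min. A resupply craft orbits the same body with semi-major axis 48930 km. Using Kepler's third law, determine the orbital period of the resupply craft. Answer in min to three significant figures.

Kepler's third law: T² ∝ a³, so T₂ = T₁ (a₂/a₁)^(3/2).
a₂/a₁ = 7.513, (a₂/a₁)^(3/2) = 20.59.
T₂ = 96.57 × 20.59 = 1989 min.

T₂ ≈ 1990 min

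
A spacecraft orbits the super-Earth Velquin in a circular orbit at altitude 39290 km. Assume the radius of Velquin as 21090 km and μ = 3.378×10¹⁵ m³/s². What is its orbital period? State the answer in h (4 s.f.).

T ≈ 14.09 h

r = 21090 + 39290 = 60380 km = 6.0380×10⁷ m.
Kepler's third law: T = 2π√(r³/μ) = 2π√((6.038×10⁷)³ / 3.378×10¹⁵).
r³/μ = 6.517×10⁷ s², so T = 2π × 8.073×10³ = 5.072×10⁴ s.
Converting: 5.072×10⁴ s ÷ 3600 = 14.09 h.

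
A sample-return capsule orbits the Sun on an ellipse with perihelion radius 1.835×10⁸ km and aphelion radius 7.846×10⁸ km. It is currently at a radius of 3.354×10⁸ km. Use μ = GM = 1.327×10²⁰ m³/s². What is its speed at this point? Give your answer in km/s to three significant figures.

v ≈ 22.7 km/s

Semi-major axis a = (r_p + r_a)/2 = 4.8405×10⁸ km = 4.840×10¹¹ m.
Vis-viva: v² = μ(2/r − 1/a) = 1.327×10²⁰ × (5.963×10⁻¹² − 2.066×10⁻¹²) = 5.171×10⁸ m²/s².
v = 22740 m/s = 22.74 km/s.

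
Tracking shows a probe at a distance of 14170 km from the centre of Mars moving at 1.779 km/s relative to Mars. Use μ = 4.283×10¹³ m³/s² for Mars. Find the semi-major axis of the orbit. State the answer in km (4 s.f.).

a ≈ 14870 km

r = 1.417×10⁷ m.
Specific orbital energy ε = v²/2 − μ/r = (1779)²/2 − 4.283×10¹³/1.417×10⁷ = -1.440×10⁶ J/kg.
Since ε = −μ/(2a), a = −μ/(2ε) = 1.487×10⁷ m = 14870 km.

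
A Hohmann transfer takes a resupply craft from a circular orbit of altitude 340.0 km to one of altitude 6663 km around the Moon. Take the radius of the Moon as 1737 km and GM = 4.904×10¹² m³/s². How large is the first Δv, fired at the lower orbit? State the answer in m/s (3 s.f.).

Δv ≈ 409 m/s

r₁ = 1737 + 340.0 = 2077.0 km = 2.0770×10⁶ m.
r₂ = 1737 + 6663 = 8400.0 km = 8.4000×10⁶ m.
Transfer ellipse a_t = (r₁ + r₂)/2 = 5.238×10⁶ m.
At r₁: circular v_c1 = √(μ/r₁) = 1537 m/s; transfer-perilune v_p = √[μ(2/r₁ − 1/a_t)] = 1946 m/s.
Δv₁ = v_p − v_c1 = 409.2 m/s.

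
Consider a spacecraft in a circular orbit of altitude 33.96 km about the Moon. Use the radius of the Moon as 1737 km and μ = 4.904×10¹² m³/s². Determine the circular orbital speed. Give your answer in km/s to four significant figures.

r = 1737 + 33.96 = 1771.0 km = 1.7710×10⁶ m.
For a circular orbit v = √(μ/r) = √(4.904×10¹² / 1.771×10⁶) = √(2.769×10⁶) = 1664 m/s.
That is 1.664 km/s.

v ≈ 1.664 km/s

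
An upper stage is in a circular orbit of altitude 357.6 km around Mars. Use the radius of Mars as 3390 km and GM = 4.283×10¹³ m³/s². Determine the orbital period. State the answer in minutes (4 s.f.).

r = 3390 + 357.6 = 3747.6 km = 3.7476×10⁶ m.
Kepler's third law: T = 2π√(r³/μ) = 2π√((3.748×10⁶)³ / 4.283×10¹³).
r³/μ = 1.229×10⁶ s², so T = 2π × 1.109×10³ = 6.965×10³ s.
Converting: 6.965×10³ s ÷ 60.00 = 116.1 minutes.

T ≈ 116.1 minutes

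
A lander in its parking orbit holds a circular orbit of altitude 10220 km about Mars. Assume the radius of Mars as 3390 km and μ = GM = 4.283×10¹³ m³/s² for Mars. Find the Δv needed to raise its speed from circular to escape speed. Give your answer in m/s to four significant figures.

r = 3390 + 10220 = 13610 km = 1.3610×10⁷ m.
Circular speed v_c = √(μ/r) = 1774 m/s.
Escape speed v_esc = √(2μ/r) = √2 × v_c = 2509 m/s.
Δv = v_esc − v_c = 734.8 m/s.

Δv ≈ 734.8 m/s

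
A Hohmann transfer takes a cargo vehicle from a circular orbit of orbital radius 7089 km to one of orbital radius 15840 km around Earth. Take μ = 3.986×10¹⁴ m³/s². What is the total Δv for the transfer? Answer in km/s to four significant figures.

Δv_total ≈ 2.387 km/s

r₁ = 7089 km = 7.089×10⁶ m.
r₂ = 15840 km = 1.584×10⁷ m.
Transfer ellipse a_t = (r₁ + r₂)/2 = 1.146×10⁷ m.
At r₁: circular v_c1 = √(μ/r₁) = 7499 m/s; transfer-perigee v_p = √[μ(2/r₁ − 1/a_t)] = 8814 m/s.
Δv₁ = v_p − v_c1 = 1316 m/s.
At r₂: circular v_c2 = √(μ/r₂) = 5016 m/s; transfer-apogee v_a = √[μ(2/r₂ − 1/a_t)] = 3945 m/s.
Δv₂ = v_c2 − v_a = 1072 m/s.
Total Δv = Δv₁ + Δv₂ = 2387 m/s = 2.387 km/s.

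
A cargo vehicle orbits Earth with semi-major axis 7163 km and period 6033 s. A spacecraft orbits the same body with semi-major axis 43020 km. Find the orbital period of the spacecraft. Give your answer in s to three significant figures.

Kepler's third law: T² ∝ a³, so T₂ = T₁ (a₂/a₁)^(3/2).
a₂/a₁ = 6.006, (a₂/a₁)^(3/2) = 14.72.
T₂ = 6033 × 14.72 = 88800 s.

T₂ ≈ 88800 s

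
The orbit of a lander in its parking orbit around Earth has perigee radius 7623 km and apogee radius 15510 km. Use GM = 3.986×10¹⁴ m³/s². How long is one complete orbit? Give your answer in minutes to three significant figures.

Semi-major axis a = (r_p + r_a)/2 = (7623.0 + 15510)/2 = 11566 km = 1.157×10⁷ m.
By Kepler's third law T = 2π√(a³/μ) = 2π × 1.970×10³ = 1.238×10⁴ s.
= 206.3 minutes.

T ≈ 206 minutes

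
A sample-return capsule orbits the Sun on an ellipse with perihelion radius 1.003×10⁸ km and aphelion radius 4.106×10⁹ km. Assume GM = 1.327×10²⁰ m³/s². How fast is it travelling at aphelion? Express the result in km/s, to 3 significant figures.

v ≈ 1.24 km/s

Semi-major axis a = (r_p + r_a)/2 = 2.1032×10⁹ km = 2.103×10¹² m.
Vis-viva: v² = μ(2/r − 1/a) = 1.327×10²⁰ × (4.871×10⁻¹³ − 4.755×10⁻¹³) = 1.541×10⁶ m²/s².
v = 1241 m/s = 1.241 km/s.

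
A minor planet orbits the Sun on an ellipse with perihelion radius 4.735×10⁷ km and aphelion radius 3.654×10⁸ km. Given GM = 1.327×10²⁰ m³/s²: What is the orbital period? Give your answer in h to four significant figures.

T ≈ 14200 h

Semi-major axis a = (r_p + r_a)/2 = (4.7350×10⁷ + 3.6540×10⁸)/2 = 2.0638×10⁸ km = 2.064×10¹¹ m.
By Kepler's third law T = 2π√(a³/μ) = 2π × 8.139×10⁶ = 5.114×10⁷ s.
= 14200 h.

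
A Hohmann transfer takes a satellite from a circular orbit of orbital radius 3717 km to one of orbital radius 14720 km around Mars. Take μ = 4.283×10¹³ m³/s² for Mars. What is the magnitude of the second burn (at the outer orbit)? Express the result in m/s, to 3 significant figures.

r₁ = 3717 km = 3.717×10⁶ m.
r₂ = 14720 km = 1.472×10⁷ m.
Transfer ellipse a_t = (r₁ + r₂)/2 = 9.218×10⁶ m.
At r₁: circular v_c1 = √(μ/r₁) = 3395 m/s; transfer-periapsis v_p = √[μ(2/r₁ − 1/a_t)] = 4289 m/s.
At r₂: circular v_c2 = √(μ/r₂) = 1706 m/s; transfer-apoapsis v_a = √[μ(2/r₂ − 1/a_t)] = 1083 m/s.
Δv₂ = v_c2 − v_a = 622.6 m/s.

Δv ≈ 623 m/s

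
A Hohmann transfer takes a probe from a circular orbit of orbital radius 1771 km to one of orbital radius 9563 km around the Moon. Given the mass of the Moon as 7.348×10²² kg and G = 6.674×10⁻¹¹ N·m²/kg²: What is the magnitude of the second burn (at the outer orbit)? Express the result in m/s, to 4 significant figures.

Δv ≈ 315.8 m/s

μ = GM = 6.674×10⁻¹¹ × 7.348×10²² = 4.904×10¹² m³/s².
r₁ = 1771 km = 1.771×10⁶ m.
r₂ = 9563 km = 9.563×10⁶ m.
Transfer ellipse a_t = (r₁ + r₂)/2 = 5.667×10⁶ m.
At r₁: circular v_c1 = √(μ/r₁) = 1664 m/s; transfer-perilune v_p = √[μ(2/r₁ − 1/a_t)] = 2162 m/s.
At r₂: circular v_c2 = √(μ/r₂) = 716.1 m/s; transfer-apolune v_a = √[μ(2/r₂ − 1/a_t)] = 400.3 m/s.
Δv₂ = v_c2 − v_a = 315.8 m/s.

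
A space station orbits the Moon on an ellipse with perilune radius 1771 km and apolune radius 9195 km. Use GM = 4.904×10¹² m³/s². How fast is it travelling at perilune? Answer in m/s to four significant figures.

v ≈ 2155 m/s

Semi-major axis a = (r_p + r_a)/2 = 5483.0 km = 5.483×10⁶ m.
Vis-viva: v² = μ(2/r − 1/a) = 4.904×10¹² × (1.129×10⁻⁶ − 1.824×10⁻⁷) = 4.644×10⁶ m²/s².
v = 2155 m/s.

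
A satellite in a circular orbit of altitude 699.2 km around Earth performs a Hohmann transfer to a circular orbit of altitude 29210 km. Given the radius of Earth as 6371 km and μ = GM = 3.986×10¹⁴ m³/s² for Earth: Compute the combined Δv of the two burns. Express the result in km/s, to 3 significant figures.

r₁ = 6371 + 699.2 = 7070.2 km = 7.0702×10⁶ m.
r₂ = 6371 + 29210 = 35581 km = 3.5581×10⁷ m.
Transfer ellipse a_t = (r₁ + r₂)/2 = 2.133×10⁷ m.
At r₁: circular v_c1 = √(μ/r₁) = 7508 m/s; transfer-perigee v_p = √[μ(2/r₁ − 1/a_t)] = 9699 m/s.
Δv₁ = v_p − v_c1 = 2190 m/s.
At r₂: circular v_c2 = √(μ/r₂) = 3347 m/s; transfer-apogee v_a = √[μ(2/r₂ − 1/a_t)] = 1927 m/s.
Δv₂ = v_c2 − v_a = 1420 m/s.
Total Δv = Δv₁ + Δv₂ = 3610 m/s = 3.610 km/s.

Δv_total ≈ 3.61 km/s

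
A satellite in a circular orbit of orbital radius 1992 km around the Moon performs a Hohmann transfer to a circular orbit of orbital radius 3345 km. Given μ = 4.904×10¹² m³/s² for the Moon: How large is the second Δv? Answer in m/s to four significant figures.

r₁ = 1992 km = 1.992×10⁶ m.
r₂ = 3345 km = 3.345×10⁶ m.
Transfer ellipse a_t = (r₁ + r₂)/2 = 2.668×10⁶ m.
At r₁: circular v_c1 = √(μ/r₁) = 1569 m/s; transfer-perilune v_p = √[μ(2/r₁ − 1/a_t)] = 1757 m/s.
At r₂: circular v_c2 = √(μ/r₂) = 1211 m/s; transfer-apolune v_a = √[μ(2/r₂ − 1/a_t)] = 1046 m/s.
Δv₂ = v_c2 − v_a = 164.7 m/s.

Δv ≈ 164.7 m/s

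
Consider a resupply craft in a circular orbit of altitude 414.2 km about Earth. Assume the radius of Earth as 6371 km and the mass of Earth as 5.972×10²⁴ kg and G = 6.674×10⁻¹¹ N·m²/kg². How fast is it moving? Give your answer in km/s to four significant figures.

v ≈ 7.664 km/s

μ = GM = 6.674×10⁻¹¹ × 5.972×10²⁴ = 3.986×10¹⁴ m³/s².
r = 6371 + 414.2 = 6785.2 km = 6.7852×10⁶ m.
For a circular orbit v = √(μ/r) = √(3.986×10¹⁴ / 6.785×10⁶) = √(5.874×10⁷) = 7664 m/s.
That is 7.664 km/s.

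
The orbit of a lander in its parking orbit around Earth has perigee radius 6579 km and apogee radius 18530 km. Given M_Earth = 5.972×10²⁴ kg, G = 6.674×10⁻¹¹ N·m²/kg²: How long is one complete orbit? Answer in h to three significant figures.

μ = GM = 6.674×10⁻¹¹ × 5.972×10²⁴ = 3.986×10¹⁴ m³/s².
Semi-major axis a = (r_p + r_a)/2 = (6579.0 + 18530)/2 = 12554 km = 1.255×10⁷ m.
By Kepler's third law T = 2π√(a³/μ) = 2π × 2.228×10³ = 1.400×10⁴ s.
= 3.889 h.

T ≈ 3.89 h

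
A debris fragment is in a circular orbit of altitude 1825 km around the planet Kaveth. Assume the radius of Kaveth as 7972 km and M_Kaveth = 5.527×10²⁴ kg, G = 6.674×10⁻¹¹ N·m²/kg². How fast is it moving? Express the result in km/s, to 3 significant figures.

v ≈ 6.14 km/s

μ = GM = 6.674×10⁻¹¹ × 5.527×10²⁴ = 3.689×10¹⁴ m³/s².
r = 7972 + 1825 = 9797.0 km = 9.7970×10⁶ m.
For a circular orbit v = √(μ/r) = √(3.689×10¹⁴ / 9.797×10⁶) = √(3.765×10⁷) = 6136 m/s.
That is 6.136 km/s.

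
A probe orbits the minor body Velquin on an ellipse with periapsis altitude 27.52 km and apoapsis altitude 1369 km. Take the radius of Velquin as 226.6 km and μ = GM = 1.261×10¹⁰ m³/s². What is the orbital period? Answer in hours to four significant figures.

r_p = 226.6 + 27.52 = 254.12 km = 2.5412×10⁵ m.
r_a = 226.6 + 1369 = 1595.6 km = 1.5956×10⁶ m.
Semi-major axis a = (r_p + r_a)/2 = (254.12 + 1595.6)/2 = 924.86 km = 9.249×10⁵ m.
By Kepler's third law T = 2π√(a³/μ) = 2π × 7.921×10³ = 4.977×10⁴ s.
= 13.82 hours.

T ≈ 13.82 hours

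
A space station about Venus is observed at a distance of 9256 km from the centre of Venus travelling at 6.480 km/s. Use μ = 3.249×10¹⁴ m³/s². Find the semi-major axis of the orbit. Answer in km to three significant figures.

a ≈ 11500 km

r = 9.256×10⁶ m.
Specific orbital energy ε = v²/2 − μ/r = (6480)²/2 − 3.249×10¹⁴/9.256×10⁶ = -1.411×10⁷ J/kg.
Since ε = −μ/(2a), a = −μ/(2ε) = 1.152×10⁷ m = 11516 km.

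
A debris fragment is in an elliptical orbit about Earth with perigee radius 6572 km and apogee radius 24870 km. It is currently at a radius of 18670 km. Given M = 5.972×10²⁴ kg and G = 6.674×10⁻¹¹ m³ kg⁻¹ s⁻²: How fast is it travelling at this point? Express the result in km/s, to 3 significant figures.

v ≈ 4.16 km/s

μ = GM = 6.674×10⁻¹¹ × 5.972×10²⁴ = 3.986×10¹⁴ m³/s².
Semi-major axis a = (r_p + r_a)/2 = 15721 km = 1.572×10⁷ m.
Vis-viva: v² = μ(2/r − 1/a) = 3.986×10¹⁴ × (1.071×10⁻⁷ − 6.361×10⁻⁸) = 1.734×10⁷ m²/s².
v = 4165 m/s = 4.165 km/s.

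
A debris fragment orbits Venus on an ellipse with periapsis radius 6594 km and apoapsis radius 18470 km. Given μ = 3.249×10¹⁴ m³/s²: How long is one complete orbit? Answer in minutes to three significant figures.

Semi-major axis a = (r_p + r_a)/2 = (6594.0 + 18470)/2 = 12532 km = 1.253×10⁷ m.
By Kepler's third law T = 2π√(a³/μ) = 2π × 2.461×10³ = 1.546×10⁴ s.
= 257.7 minutes.

T ≈ 258 minutes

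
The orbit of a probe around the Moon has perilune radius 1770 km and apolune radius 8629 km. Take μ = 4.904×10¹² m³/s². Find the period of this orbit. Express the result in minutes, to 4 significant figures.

Semi-major axis a = (r_p + r_a)/2 = (1770.0 + 8629.0)/2 = 5199.5 km = 5.200×10⁶ m.
By Kepler's third law T = 2π√(a³/μ) = 2π × 5.354×10³ = 3.364×10⁴ s.
= 560.7 minutes.

T ≈ 560.7 minutes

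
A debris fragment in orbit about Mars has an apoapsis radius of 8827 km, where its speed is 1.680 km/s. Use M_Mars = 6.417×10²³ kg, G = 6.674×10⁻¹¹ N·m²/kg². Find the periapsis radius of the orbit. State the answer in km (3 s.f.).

μ = GM = 6.674×10⁻¹¹ × 6.417×10²³ = 4.283×10¹³ m³/s².
r_a = 8.827×10⁶ m.
Specific energy ε = v²/2 − μ/r = -3.441×10⁶ J/kg, so a = −μ/(2ε) = 6.224×10⁶ m.
The apsides satisfy r_p + r_a = 2a, so the periapsis radius is 2a − r_a = 3.620×10⁶ m = 3620.5 km.

periapsis radius ≈ 3620 km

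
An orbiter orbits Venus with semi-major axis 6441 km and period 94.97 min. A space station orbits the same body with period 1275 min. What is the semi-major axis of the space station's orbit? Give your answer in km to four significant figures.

Kepler's third law: a³ ∝ T², so a₂ = a₁ (T₂/T₁)^(2/3).
T₂/T₁ = 13.43, (T₂/T₁)^(2/3) = 5.649.
a₂ = 6441 × 5.649 = 36380 km.

a₂ ≈ 36380 km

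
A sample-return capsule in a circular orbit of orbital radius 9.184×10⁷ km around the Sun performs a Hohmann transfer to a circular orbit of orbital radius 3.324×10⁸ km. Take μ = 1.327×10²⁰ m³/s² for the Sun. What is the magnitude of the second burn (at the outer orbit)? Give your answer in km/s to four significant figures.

Δv ≈ 6.833 km/s

r₁ = 9.184×10⁷ km = 9.184×10¹⁰ m.
r₂ = 3.324×10⁸ km = 3.324×10¹¹ m.
Transfer ellipse a_t = (r₁ + r₂)/2 = 2.121×10¹¹ m.
At r₁: circular v_c1 = √(μ/r₁) = 38010 m/s; transfer-perihelion v_p = √[μ(2/r₁ − 1/a_t)] = 47580 m/s.
At r₂: circular v_c2 = √(μ/r₂) = 19980 m/s; transfer-aphelion v_a = √[μ(2/r₂ − 1/a_t)] = 13150 m/s.
Δv₂ = v_c2 − v_a = 6833 m/s.
= 6.833 km/s.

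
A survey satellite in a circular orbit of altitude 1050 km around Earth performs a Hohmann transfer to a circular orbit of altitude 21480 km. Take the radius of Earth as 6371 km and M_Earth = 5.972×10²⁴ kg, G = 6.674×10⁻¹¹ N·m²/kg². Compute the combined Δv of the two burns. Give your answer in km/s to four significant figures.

Δv_total ≈ 3.210 km/s

μ = GM = 6.674×10⁻¹¹ × 5.972×10²⁴ = 3.986×10¹⁴ m³/s².
r₁ = 6371 + 1050 = 7421.0 km = 7.4210×10⁶ m.
r₂ = 6371 + 21480 = 27851 km = 2.7851×10⁷ m.
Transfer ellipse a_t = (r₁ + r₂)/2 = 1.764×10⁷ m.
At r₁: circular v_c1 = √(μ/r₁) = 7329 m/s; transfer-perigee v_p = √[μ(2/r₁ − 1/a_t)] = 9210 m/s.
Δv₁ = v_p − v_c1 = 1881 m/s.
At r₂: circular v_c2 = √(μ/r₂) = 3783 m/s; transfer-apogee v_a = √[μ(2/r₂ − 1/a_t)] = 2454 m/s.
Δv₂ = v_c2 − v_a = 1329 m/s.
Total Δv = Δv₁ + Δv₂ = 3210 m/s = 3.210 km/s.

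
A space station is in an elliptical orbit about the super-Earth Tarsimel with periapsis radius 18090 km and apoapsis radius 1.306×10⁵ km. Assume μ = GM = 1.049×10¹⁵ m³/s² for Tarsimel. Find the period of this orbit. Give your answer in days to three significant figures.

Semi-major axis a = (r_p + r_a)/2 = (18090 + 1.3060×10⁵)/2 = 74345 km = 7.434×10⁷ m.
By Kepler's third law T = 2π√(a³/μ) = 2π × 1.979×10⁴ = 1.244×10⁵ s.
= 1.439 days.

T ≈ 1.44 days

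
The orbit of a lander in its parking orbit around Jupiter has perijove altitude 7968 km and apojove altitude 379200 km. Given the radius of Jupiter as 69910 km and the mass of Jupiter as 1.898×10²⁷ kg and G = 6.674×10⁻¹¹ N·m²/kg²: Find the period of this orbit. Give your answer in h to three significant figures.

μ = GM = 6.674×10⁻¹¹ × 1.898×10²⁷ = 1.267×10¹⁷ m³/s².
r_p = 69910 + 7968 = 77878 km = 7.7878×10⁷ m.
r_a = 69910 + 379200 = 449110 km = 4.4911×10⁸ m.
Semi-major axis a = (r_p + r_a)/2 = (77878 + 4.4911×10⁵)/2 = 2.6349×10⁵ km = 2.635×10⁸ m.
By Kepler's third law T = 2π√(a³/μ) = 2π × 1.202×10⁴ = 7.551×10⁴ s.
= 20.97 h.

T ≈ 21.0 h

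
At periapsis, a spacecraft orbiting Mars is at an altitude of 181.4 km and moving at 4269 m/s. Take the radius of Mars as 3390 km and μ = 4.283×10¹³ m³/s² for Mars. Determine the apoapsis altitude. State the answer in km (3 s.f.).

apoapsis altitude ≈ 7910 km

r_p = 3390 + 181.4 = 3571.4 km = 3.571×10⁶ m.
Specific energy ε = v²/2 − μ/r = -2.880×10⁶ J/kg, so a = −μ/(2ε) = 7.435×10⁶ m.
The apsides satisfy r_p + r_a = 2a, so the apoapsis radius is 2a − r_p = 1.130×10⁷ m = 11298 km.
Apoapsis altitude = 11298 − 3390 = 7908.5 km.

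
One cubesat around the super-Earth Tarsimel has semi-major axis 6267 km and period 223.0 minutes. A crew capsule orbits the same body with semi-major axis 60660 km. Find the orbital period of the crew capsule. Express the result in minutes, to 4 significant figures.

T₂ ≈ 6715 minutes

Kepler's third law: T² ∝ a³, so T₂ = T₁ (a₂/a₁)^(3/2).
a₂/a₁ = 9.679, (a₂/a₁)^(3/2) = 30.11.
T₂ = 223.0 × 30.11 = 6715 minutes.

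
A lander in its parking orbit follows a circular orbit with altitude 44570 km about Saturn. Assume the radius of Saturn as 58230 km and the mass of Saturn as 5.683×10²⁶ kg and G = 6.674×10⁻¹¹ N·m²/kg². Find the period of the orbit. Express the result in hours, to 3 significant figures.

T ≈ 9.34 hours

μ = GM = 6.674×10⁻¹¹ × 5.683×10²⁶ = 3.793×10¹⁶ m³/s².
r = 58230 + 44570 = 102800 km = 1.0280×10⁸ m.
Kepler's third law: T = 2π√(r³/μ) = 2π√((1.028×10⁸)³ / 3.793×10¹⁶).
r³/μ = 2.864×10⁷ s², so T = 2π × 5.352×10³ = 3.363×10⁴ s.
Converting: 3.363×10⁴ s ÷ 3600 = 9.341 hours.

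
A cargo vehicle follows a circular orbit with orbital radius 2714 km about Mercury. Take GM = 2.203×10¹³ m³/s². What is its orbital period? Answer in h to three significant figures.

r = 2714 km = 2.714×10⁶ m.
Kepler's third law: T = 2π√(r³/μ) = 2π√((2.714×10⁶)³ / 2.203×10¹³).
r³/μ = 9.074×10⁵ s², so T = 2π × 9.526×10² = 5.985×10³ s.
Converting: 5.985×10³ s ÷ 3600 = 1.663 h.

T ≈ 1.66 h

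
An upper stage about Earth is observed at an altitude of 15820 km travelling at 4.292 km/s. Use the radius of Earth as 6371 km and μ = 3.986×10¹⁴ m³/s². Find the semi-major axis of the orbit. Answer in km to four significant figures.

a ≈ 22770 km

r = 6371 + 15820 = 22191 km = 2.219×10⁷ m.
Specific orbital energy ε = v²/2 − μ/r = (4292)²/2 − 3.986×10¹⁴/2.219×10⁷ = -8.752×10⁶ J/kg.
Since ε = −μ/(2a), a = −μ/(2ε) = 2.277×10⁷ m = 22773 km.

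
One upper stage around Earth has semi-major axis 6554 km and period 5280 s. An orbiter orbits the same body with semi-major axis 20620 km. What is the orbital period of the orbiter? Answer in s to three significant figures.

Kepler's third law: T² ∝ a³, so T₂ = T₁ (a₂/a₁)^(3/2).
a₂/a₁ = 3.146, (a₂/a₁)^(3/2) = 5.581.
T₂ = 5280 × 5.581 = 29470 s.

T₂ ≈ 29500 s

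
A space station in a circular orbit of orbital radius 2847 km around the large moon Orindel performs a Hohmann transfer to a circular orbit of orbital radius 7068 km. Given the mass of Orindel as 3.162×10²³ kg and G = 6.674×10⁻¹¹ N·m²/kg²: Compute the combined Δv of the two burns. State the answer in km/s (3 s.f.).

μ = GM = 6.674×10⁻¹¹ × 3.162×10²³ = 2.110×10¹³ m³/s².
r₁ = 2847 km = 2.847×10⁶ m.
r₂ = 7068 km = 7.068×10⁶ m.
Transfer ellipse a_t = (r₁ + r₂)/2 = 4.958×10⁶ m.
At r₁: circular v_c1 = √(μ/r₁) = 2723 m/s; transfer-periapsis v_p = √[μ(2/r₁ − 1/a_t)] = 3251 m/s.
Δv₁ = v_p − v_c1 = 528.3 m/s.
At r₂: circular v_c2 = √(μ/r₂) = 1728 m/s; transfer-apoapsis v_a = √[μ(2/r₂ − 1/a_t)] = 1309 m/s.
Δv₂ = v_c2 − v_a = 418.5 m/s.
Total Δv = Δv₁ + Δv₂ = 946.8 m/s = 0.9468 km/s.

Δv_total ≈ 0.947 km/s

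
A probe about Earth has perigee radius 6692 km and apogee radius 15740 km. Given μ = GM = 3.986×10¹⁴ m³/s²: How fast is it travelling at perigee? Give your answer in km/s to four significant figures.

Semi-major axis a = (r_p + r_a)/2 = 11216 km = 1.122×10⁷ m.
Vis-viva: v² = μ(2/r − 1/a) = 3.986×10¹⁴ × (2.989×10⁻⁷ − 8.916×10⁻⁸) = 8.359×10⁷ m²/s².
v = 9143 m/s = 9.143 km/s.

v ≈ 9.143 km/s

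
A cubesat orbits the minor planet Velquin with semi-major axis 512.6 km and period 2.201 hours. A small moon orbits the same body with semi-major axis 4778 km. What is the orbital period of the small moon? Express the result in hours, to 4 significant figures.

T₂ ≈ 62.64 hours

Kepler's third law: T² ∝ a³, so T₂ = T₁ (a₂/a₁)^(3/2).
a₂/a₁ = 9.321, (a₂/a₁)^(3/2) = 28.46.
T₂ = 2.201 × 28.46 = 62.64 hours.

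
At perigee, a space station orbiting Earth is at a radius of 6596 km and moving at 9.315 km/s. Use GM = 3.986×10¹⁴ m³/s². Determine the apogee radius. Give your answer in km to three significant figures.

apogee radius ≈ 16800 km

r_p = 6.596×10⁶ m.
Specific energy ε = v²/2 − μ/r = -1.705×10⁷ J/kg, so a = −μ/(2ε) = 1.169×10⁷ m.
The apsides satisfy r_p + r_a = 2a, so the apogee radius is 2a − r_p = 1.679×10⁷ m = 16788 km.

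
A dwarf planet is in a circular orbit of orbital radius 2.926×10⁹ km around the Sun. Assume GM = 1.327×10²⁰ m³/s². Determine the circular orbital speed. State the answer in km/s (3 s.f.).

v ≈ 6.73 km/s

r = 2.926×10⁹ km = 2.926×10¹² m.
For a circular orbit v = √(μ/r) = √(1.327×10²⁰ / 2.926×10¹²) = √(4.535×10⁷) = 6734 m/s.
That is 6.734 km/s.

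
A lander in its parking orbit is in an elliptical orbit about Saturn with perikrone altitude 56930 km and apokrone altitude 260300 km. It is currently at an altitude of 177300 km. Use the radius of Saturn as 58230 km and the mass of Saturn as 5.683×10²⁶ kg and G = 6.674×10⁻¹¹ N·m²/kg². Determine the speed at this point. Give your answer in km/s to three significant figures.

v ≈ 12.1 km/s

μ = GM = 6.674×10⁻¹¹ × 5.683×10²⁶ = 3.793×10¹⁶ m³/s².
r_p = 58230 + 56930 = 115160 km = 1.1516×10⁸ m.
r_a = 58230 + 260300 = 318530 km = 3.1853×10⁸ m.
r = 58230 + 177300 = 2.3553×10⁵ km = 2.355×10⁸ m.
Semi-major axis a = (r_p + r_a)/2 = 2.1684×10⁵ km = 2.168×10⁸ m.
Vis-viva: v² = μ(2/r − 1/a) = 3.793×10¹⁶ × (8.491×10⁻⁹ − 4.612×10⁻⁹) = 1.472×10⁸ m²/s².
v = 12130 m/s = 12.13 km/s.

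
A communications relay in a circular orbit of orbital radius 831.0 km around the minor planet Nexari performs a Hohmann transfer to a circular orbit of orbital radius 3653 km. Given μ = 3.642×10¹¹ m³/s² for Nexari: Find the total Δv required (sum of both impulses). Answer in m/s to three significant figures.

r₁ = 831.0 km = 8.310×10⁵ m.
r₂ = 3653 km = 3.653×10⁶ m.
Transfer ellipse a_t = (r₁ + r₂)/2 = 2.242×10⁶ m.
At r₁: circular v_c1 = √(μ/r₁) = 662.0 m/s; transfer-periapsis v_p = √[μ(2/r₁ − 1/a_t)] = 845.0 m/s.
Δv₁ = v_p − v_c1 = 183.0 m/s.
At r₂: circular v_c2 = √(μ/r₂) = 315.8 m/s; transfer-apoapsis v_a = √[μ(2/r₂ − 1/a_t)] = 192.2 m/s.
Δv₂ = v_c2 − v_a = 123.5 m/s.
Total Δv = Δv₁ + Δv₂ = 306.5 m/s.

Δv_total ≈ 307 m/s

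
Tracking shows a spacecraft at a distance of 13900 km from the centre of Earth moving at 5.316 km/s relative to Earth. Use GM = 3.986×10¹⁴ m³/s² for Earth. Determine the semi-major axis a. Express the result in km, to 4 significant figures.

r = 1.390×10⁷ m.
Specific orbital energy ε = v²/2 − μ/r = (5316)²/2 − 3.986×10¹⁴/1.390×10⁷ = -1.455×10⁷ J/kg.
Since ε = −μ/(2a), a = −μ/(2ε) = 1.370×10⁷ m = 13701 km.

a ≈ 13700 km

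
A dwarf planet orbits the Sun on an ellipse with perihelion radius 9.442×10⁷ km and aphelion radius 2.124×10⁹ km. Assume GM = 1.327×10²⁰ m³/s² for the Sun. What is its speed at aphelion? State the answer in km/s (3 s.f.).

v ≈ 2.31 km/s

Semi-major axis a = (r_p + r_a)/2 = 1.1092×10⁹ km = 1.109×10¹² m.
Vis-viva: v² = μ(2/r − 1/a) = 1.327×10²⁰ × (9.416×10⁻¹³ − 9.015×10⁻¹³) = 5.318×10⁶ m²/s².
v = 2306 m/s = 2.306 km/s.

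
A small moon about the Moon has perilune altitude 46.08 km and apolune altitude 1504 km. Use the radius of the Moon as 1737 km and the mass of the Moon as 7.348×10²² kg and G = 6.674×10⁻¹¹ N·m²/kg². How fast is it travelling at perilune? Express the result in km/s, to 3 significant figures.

v ≈ 1.88 km/s

μ = GM = 6.674×10⁻¹¹ × 7.348×10²² = 4.904×10¹² m³/s².
r_p = 1737 + 46.08 = 1783.1 km = 1.7831×10⁶ m.
r_a = 1737 + 1504 = 3241.0 km = 3.2410×10⁶ m.
Semi-major axis a = (r_p + r_a)/2 = 2512.0 km = 2.512×10⁶ m.
Vis-viva: v² = μ(2/r − 1/a) = 4.904×10¹² × (1.122×10⁻⁶ − 3.981×10⁻⁷) = 3.548×10⁶ m²/s².
v = 1884 m/s = 1.884 km/s.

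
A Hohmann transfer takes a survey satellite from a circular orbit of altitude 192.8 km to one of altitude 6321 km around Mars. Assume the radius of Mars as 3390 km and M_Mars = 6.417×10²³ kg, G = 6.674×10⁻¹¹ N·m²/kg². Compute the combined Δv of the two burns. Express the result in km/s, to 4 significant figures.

Δv_total ≈ 1.280 km/s

μ = GM = 6.674×10⁻¹¹ × 6.417×10²³ = 4.283×10¹³ m³/s².
r₁ = 3390 + 192.8 = 3582.8 km = 3.5828×10⁶ m.
r₂ = 3390 + 6321 = 9711.0 km = 9.7110×10⁶ m.
Transfer ellipse a_t = (r₁ + r₂)/2 = 6.647×10⁶ m.
At r₁: circular v_c1 = √(μ/r₁) = 3457 m/s; transfer-periapsis v_p = √[μ(2/r₁ − 1/a_t)] = 4179 m/s.
Δv₁ = v_p − v_c1 = 721.6 m/s.
At r₂: circular v_c2 = √(μ/r₂) = 2100 m/s; transfer-apoapsis v_a = √[μ(2/r₂ − 1/a_t)] = 1542 m/s.
Δv₂ = v_c2 − v_a = 558.2 m/s.
Total Δv = Δv₁ + Δv₂ = 1280 m/s = 1.280 km/s.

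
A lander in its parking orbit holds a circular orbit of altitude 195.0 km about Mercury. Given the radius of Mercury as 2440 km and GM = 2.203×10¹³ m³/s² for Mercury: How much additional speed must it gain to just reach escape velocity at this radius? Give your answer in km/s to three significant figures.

r = 2440 + 195.0 = 2635.0 km = 2.6350×10⁶ m.
Circular speed v_c = √(μ/r) = 2891 m/s.
Escape speed v_esc = √(2μ/r) = √2 × v_c = 4089 m/s.
Δv = v_esc − v_c = 1198 m/s = 1.198 km/s.

Δv ≈ 1.20 km/s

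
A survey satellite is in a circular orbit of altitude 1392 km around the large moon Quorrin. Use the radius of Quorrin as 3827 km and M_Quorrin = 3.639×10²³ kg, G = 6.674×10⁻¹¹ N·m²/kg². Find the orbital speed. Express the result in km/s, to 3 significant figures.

μ = GM = 6.674×10⁻¹¹ × 3.639×10²³ = 2.429×10¹³ m³/s².
r = 3827 + 1392 = 5219.0 km = 5.2190×10⁶ m.
For a circular orbit v = √(μ/r) = √(2.429×10¹³ / 5.219×10⁶) = √(4.654×10⁶) = 2157 m/s.
That is 2.157 km/s.

v ≈ 2.16 km/s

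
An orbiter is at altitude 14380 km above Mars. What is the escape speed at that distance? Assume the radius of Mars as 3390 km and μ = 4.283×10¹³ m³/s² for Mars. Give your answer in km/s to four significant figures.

r = 3390 + 14380 = 17770 km = 1.7770×10⁷ m.
Escape speed v_esc = √(2μ/r) = √(2 × 4.283×10¹³ / 1.777×10⁷) = √(4.820×10⁶) = 2196 m/s.
= 2.196 km/s.

v_esc ≈ 2.196 km/s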